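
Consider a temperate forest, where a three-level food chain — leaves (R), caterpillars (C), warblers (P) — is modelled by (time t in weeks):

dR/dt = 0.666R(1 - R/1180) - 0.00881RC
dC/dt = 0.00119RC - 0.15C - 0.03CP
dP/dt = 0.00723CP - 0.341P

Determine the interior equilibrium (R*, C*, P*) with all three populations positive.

R* ≈ 444, C* ≈ 47.2, P* ≈ 12.6

From dP/dt = 0: 0.00723C* = 0.341, so C* = 47.2.
From dR/dt = 0: 0.666(1 - R*/1180) = 0.00881·47.2, giving R* = 1180·(1 - 0.624) = 444.
From dC/dt = 0: 0.00119·444 - 0.15 = 0.03P*, so P* = 0.378/0.03 = 12.6.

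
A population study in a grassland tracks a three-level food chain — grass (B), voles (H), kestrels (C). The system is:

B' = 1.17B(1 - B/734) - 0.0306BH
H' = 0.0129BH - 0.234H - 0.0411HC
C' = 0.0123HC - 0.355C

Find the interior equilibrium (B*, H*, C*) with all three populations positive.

B* ≈ 180, H* ≈ 28.9, C* ≈ 50.8

From dC/dt = 0: 0.0123H* = 0.355, so H* = 28.9.
From dB/dt = 0: 1.17(1 - B*/734) = 0.0306·28.9, giving B* = 734·(1 - 0.755) = 180.
From dH/dt = 0: 0.0129·180 - 0.234 = 0.0411C*, so C* = 2.09/0.0411 = 50.8.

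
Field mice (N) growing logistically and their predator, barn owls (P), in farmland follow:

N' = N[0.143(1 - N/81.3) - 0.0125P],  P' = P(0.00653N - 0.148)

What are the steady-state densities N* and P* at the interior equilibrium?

From dP/dt = 0 with P > 0: 0.00653N* = 0.148, so N* = 22.7.
Substitute into dN/dt = 0: 0.143(1 - 22.7/81.3) = 0.0125P*.
The bracket is 0.721, giving P* = 0.103/0.0125 = 8.25.

N* ≈ 22.7, P* ≈ 8.25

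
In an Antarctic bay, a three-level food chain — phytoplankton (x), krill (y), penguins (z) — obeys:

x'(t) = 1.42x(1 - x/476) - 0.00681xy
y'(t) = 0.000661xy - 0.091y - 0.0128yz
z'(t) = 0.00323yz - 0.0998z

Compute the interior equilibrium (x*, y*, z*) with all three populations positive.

x* ≈ 405, y* ≈ 30.9, z* ≈ 13.8

From dz/dt = 0: 0.00323y* = 0.0998, so y* = 30.9.
From dx/dt = 0: 1.42(1 - x*/476) = 0.00681·30.9, giving x* = 476·(1 - 0.148) = 405.
From dy/dt = 0: 0.000661·405 - 0.091 = 0.0128z*, so z* = 0.177/0.0128 = 13.8.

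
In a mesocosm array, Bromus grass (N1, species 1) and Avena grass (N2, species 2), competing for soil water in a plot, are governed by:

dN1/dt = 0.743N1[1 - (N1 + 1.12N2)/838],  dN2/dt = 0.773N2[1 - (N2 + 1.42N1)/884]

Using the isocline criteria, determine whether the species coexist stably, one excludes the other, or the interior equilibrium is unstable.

unstable coexistence (outcome depends on initial conditions)

Compare the nullcline intercepts: K1/α12 = 838/1.12 = 748 < K2 = 884; K2/α21 = 884/1.42 = 623 < K1 = 838.
Since both are reversed, neither can invade when rare; the interior point is a saddle.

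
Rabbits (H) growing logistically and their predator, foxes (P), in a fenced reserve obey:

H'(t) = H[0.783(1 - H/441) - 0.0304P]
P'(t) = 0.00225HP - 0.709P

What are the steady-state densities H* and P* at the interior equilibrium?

From dP/dt = 0 with P > 0: 0.00225H* = 0.709, so H* = 315.
Substitute into dH/dt = 0: 0.783(1 - 315/441) = 0.0304P*.
The bracket is 0.285, giving P* = 0.224/0.0304 = 7.35.

H* ≈ 315, P* ≈ 7.35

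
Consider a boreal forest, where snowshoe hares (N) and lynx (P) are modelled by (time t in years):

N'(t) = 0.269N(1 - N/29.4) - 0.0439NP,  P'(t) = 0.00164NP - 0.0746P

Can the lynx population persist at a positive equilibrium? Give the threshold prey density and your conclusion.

The predator equation gives dP/dt > 0 only when N > 0.0746/0.00164 = 45.5.
Without the predator, N → K = 29.4. Since 29.4 < 45.5, the predator cannot invade.

Threshold N = 45.5; K < 45.5, so no, the predator goes extinct.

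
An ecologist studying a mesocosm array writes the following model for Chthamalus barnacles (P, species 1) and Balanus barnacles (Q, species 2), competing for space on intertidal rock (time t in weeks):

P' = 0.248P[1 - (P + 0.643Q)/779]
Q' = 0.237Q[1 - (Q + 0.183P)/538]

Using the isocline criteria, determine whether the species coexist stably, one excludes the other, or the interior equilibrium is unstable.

Compare the nullcline intercepts: K1/α12 = 779/0.643 = 1210 > K2 = 538; K2/α21 = 538/0.183 = 2940 > K1 = 779.
Since both inequalities hold, each species can invade when rare, so the interior equilibrium is stable.

stable coexistence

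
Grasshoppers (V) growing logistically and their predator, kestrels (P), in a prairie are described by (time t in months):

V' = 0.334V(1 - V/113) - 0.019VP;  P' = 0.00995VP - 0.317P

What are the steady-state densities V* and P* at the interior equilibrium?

From dP/dt = 0 with P > 0: 0.00995V* = 0.317, so V* = 31.9.
Substitute into dV/dt = 0: 0.334(1 - 31.9/113) = 0.019P*.
The bracket is 0.718, giving P* = 0.24/0.019 = 12.6.

V* ≈ 31.9, P* ≈ 12.6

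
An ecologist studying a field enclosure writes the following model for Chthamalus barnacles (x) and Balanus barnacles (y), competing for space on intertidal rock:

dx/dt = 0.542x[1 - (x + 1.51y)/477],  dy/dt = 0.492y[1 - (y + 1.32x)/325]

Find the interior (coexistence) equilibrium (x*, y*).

Setting both brackets to zero gives the nullclines x + 1.51y = 477 and 1.32x + y = 325.
Substituting y = 325 - 1.32x into the first: x(1 - 1.51·1.32) = 477 - 1.51·325.
So x* = -13.8/-0.993 = 13.8, and then y* = 325 - 1.32·13.8 = 307.

x* ≈ 13.8, y* ≈ 307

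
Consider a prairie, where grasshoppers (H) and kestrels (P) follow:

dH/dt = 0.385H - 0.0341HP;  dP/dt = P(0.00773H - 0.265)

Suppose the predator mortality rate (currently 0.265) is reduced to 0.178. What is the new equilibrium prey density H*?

H* ≈ 23

At the interior fixed point, setting dP/dt = 0 with P > 0 fixes H* = (predator death rate)/(HP coefficient) — independent of the other coefficients.
With the change, H* = 0.178/0.00773 = 23; it falls from 34.3.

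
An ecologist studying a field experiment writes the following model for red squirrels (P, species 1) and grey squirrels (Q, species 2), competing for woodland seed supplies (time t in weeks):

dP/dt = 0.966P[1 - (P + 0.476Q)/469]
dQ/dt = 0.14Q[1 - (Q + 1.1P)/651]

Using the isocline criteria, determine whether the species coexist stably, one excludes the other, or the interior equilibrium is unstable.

Compare the nullcline intercepts: K1/α12 = 469/0.476 = 985 > K2 = 651; K2/α21 = 651/1.1 = 592 > K1 = 469.
Since both inequalities hold, each species can invade when rare, so the interior equilibrium is stable.

stable coexistence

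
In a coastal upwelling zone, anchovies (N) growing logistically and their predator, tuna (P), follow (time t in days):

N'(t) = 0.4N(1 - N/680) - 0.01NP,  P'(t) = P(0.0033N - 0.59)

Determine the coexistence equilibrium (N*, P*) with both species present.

From dP/dt = 0 with P > 0: 0.0033N* = 0.59, so N* = 179.
Substitute into dN/dt = 0: 0.4(1 - 179/680) = 0.01P*.
The bracket is 0.737, giving P* = 0.295/0.01 = 29.5.

N* ≈ 179, P* ≈ 29.5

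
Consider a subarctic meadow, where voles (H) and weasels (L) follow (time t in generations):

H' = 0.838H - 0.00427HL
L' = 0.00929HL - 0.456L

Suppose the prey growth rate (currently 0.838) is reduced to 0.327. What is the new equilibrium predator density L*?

L* ≈ 76.6

At the interior fixed point, setting dH/dt = 0 with H > 0 fixes L* = (prey growth rate)/(HL coefficient) — independent of the other coefficients.
With the change, L* = 0.327/0.00427 = 76.6; it falls from 196.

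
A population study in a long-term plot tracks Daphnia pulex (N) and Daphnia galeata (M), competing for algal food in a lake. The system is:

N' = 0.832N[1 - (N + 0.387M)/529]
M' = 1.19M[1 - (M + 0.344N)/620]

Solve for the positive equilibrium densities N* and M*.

N* ≈ 333, M* ≈ 505

Setting both brackets to zero gives the nullclines N + 0.387M = 529 and 0.344N + M = 620.
Substituting M = 620 - 0.344N into the first: N(1 - 0.387·0.344) = 529 - 0.387·620.
So N* = 289/0.867 = 333, and then M* = 620 - 0.344·333 = 505.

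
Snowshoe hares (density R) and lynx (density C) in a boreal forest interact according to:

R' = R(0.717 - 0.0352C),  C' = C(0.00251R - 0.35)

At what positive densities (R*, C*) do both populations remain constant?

Set dC/dt = 0 with C > 0: 0.00251R - 0.35 = 0, so R* = 0.35/0.00251 = 139.
Set dR/dt = 0 with R > 0: 0.717 - 0.0352C = 0, so C* = 0.717/0.0352 = 20.4.

R* ≈ 139, C* ≈ 20.4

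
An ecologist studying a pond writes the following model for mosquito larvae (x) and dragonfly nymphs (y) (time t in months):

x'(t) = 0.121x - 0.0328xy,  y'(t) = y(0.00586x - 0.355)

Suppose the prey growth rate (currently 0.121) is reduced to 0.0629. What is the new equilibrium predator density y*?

y* ≈ 1.92

At the interior fixed point, setting dx/dt = 0 with x > 0 fixes y* = (prey growth rate)/(xy coefficient) — independent of the other coefficients.
With the change, y* = 0.0629/0.0328 = 1.92; it falls from 3.69.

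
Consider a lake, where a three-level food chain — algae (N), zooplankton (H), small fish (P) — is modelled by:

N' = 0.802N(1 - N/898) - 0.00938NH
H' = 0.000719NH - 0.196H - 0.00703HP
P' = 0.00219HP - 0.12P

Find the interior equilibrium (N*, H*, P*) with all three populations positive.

N* ≈ 323, H* ≈ 54.8, P* ≈ 5.1

From dP/dt = 0: 0.00219H* = 0.12, so H* = 54.8.
From dN/dt = 0: 0.802(1 - N*/898) = 0.00938·54.8, giving N* = 898·(1 - 0.641) = 323.
From dH/dt = 0: 0.000719·323 - 0.196 = 0.00703P*, so P* = 0.0359/0.00703 = 5.1.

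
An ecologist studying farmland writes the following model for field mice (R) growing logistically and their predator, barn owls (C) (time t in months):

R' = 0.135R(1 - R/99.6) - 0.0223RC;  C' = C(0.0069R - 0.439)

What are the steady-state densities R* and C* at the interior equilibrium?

R* ≈ 63.6, C* ≈ 2.19

From dC/dt = 0 with C > 0: 0.0069R* = 0.439, so R* = 63.6.
Substitute into dR/dt = 0: 0.135(1 - 63.6/99.6) = 0.0223C*.
The bracket is 0.361, giving C* = 0.0488/0.0223 = 2.19.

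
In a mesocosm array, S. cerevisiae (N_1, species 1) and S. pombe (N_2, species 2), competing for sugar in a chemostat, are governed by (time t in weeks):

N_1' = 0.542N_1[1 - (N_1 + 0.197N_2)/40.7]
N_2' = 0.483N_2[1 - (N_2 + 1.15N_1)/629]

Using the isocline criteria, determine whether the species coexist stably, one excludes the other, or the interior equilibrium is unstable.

Compare the nullcline intercepts: K1/α12 = 40.7/0.197 = 207 < K2 = 629; K2/α21 = 629/1.15 = 547 > K1 = 40.7.
Since the inequalities point opposite ways, species 2 can invade but species 1 cannot.

species 2 excludes species 1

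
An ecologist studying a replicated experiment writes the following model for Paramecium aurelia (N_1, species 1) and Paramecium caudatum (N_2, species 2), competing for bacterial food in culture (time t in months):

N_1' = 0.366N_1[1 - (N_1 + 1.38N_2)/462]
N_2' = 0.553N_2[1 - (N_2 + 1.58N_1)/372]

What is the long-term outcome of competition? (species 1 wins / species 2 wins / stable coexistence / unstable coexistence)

Compare the nullcline intercepts: K1/α12 = 462/1.38 = 335 < K2 = 372; K2/α21 = 372/1.58 = 235 < K1 = 462.
Since both are reversed, neither can invade when rare; the interior point is a saddle.

unstable coexistence (outcome depends on initial conditions)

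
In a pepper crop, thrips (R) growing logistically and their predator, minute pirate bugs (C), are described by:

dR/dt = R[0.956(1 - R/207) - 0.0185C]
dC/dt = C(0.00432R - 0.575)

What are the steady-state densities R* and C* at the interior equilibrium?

From dC/dt = 0 with C > 0: 0.00432R* = 0.575, so R* = 133.
Substitute into dR/dt = 0: 0.956(1 - 133/207) = 0.0185C*.
The bracket is 0.357, giving C* = 0.341/0.0185 = 18.4.

R* ≈ 133, C* ≈ 18.4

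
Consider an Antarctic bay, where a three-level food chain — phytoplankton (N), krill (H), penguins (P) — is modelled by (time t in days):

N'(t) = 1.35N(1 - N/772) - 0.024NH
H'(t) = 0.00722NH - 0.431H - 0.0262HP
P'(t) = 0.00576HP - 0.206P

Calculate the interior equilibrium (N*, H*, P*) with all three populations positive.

N* ≈ 281, H* ≈ 35.8, P* ≈ 61

From dP/dt = 0: 0.00576H* = 0.206, so H* = 35.8.
From dN/dt = 0: 1.35(1 - N*/772) = 0.024·35.8, giving N* = 772·(1 - 0.636) = 281.
From dH/dt = 0: 0.00722·281 - 0.431 = 0.0262P*, so P* = 1.6/0.0262 = 61.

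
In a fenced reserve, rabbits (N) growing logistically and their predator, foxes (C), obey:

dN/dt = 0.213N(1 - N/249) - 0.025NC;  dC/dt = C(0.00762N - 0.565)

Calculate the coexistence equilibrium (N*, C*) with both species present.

N* ≈ 74.1, C* ≈ 5.98

From dC/dt = 0 with C > 0: 0.00762N* = 0.565, so N* = 74.1.
Substitute into dN/dt = 0: 0.213(1 - 74.1/249) = 0.025C*.
The bracket is 0.702, giving C* = 0.15/0.025 = 5.98.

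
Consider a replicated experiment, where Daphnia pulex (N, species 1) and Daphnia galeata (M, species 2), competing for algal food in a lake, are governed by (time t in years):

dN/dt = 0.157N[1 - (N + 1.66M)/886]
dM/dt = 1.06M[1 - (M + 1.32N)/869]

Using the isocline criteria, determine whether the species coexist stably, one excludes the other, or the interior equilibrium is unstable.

unstable coexistence (outcome depends on initial conditions)

Compare the nullcline intercepts: K1/α12 = 886/1.66 = 534 < K2 = 869; K2/α21 = 869/1.32 = 658 < K1 = 886.
Since both are reversed, neither can invade when rare; the interior point is a saddle.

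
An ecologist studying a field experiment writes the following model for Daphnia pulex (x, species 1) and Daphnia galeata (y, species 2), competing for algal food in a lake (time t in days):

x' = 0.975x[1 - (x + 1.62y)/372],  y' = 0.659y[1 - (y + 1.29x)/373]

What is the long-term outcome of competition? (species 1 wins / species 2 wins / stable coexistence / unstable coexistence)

unstable coexistence (outcome depends on initial conditions)

Compare the nullcline intercepts: K1/α12 = 372/1.62 = 230 < K2 = 373; K2/α21 = 373/1.29 = 289 < K1 = 372.
Since both are reversed, neither can invade when rare; the interior point is a saddle.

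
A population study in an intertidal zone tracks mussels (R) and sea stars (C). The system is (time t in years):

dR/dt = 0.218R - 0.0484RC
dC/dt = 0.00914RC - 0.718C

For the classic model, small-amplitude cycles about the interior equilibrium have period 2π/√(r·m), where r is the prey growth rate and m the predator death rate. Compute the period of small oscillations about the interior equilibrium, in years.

Here r = 0.218 and m = 0.718, so r·m = 0.157.
ω = √0.157 = 0.396 per year, hence T = 2π/ω ≈ 15.9 years.

T ≈ 15.9 years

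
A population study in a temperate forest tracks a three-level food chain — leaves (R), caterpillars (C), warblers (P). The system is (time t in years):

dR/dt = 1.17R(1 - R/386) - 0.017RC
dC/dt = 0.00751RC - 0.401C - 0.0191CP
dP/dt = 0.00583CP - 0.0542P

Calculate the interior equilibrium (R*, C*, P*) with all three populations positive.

R* ≈ 334, C* ≈ 9.3, P* ≈ 110

From dP/dt = 0: 0.00583C* = 0.0542, so C* = 9.3.
From dR/dt = 0: 1.17(1 - R*/386) = 0.017·9.3, giving R* = 386·(1 - 0.135) = 334.
From dC/dt = 0: 0.00751·334 - 0.401 = 0.0191P*, so P* = 2.11/0.0191 = 110.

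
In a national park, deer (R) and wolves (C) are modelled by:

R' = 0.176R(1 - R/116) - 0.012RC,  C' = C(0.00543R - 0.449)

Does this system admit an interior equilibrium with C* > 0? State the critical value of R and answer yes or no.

The predator equation gives dC/dt > 0 only when R > 0.449/0.00543 = 82.7.
Without the predator, R → K = 116. Since 116 > 82.7, the predator can invade and persist.

Threshold R = 82.7; K > 82.7, so yes, the predator persists.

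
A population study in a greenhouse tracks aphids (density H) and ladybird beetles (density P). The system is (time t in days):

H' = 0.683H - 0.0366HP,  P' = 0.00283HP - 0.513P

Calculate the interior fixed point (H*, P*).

Set dP/dt = 0 with P > 0: 0.00283H - 0.513 = 0, so H* = 0.513/0.00283 = 181.
Set dH/dt = 0 with H > 0: 0.683 - 0.0366P = 0, so P* = 0.683/0.0366 = 18.7.

H* ≈ 181, P* ≈ 18.7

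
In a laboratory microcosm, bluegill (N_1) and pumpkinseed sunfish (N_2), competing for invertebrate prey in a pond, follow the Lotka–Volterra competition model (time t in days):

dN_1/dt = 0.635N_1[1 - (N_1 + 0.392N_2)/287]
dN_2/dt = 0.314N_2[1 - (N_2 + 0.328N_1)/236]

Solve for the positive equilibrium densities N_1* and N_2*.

Setting both brackets to zero gives the nullclines N_1 + 0.392N_2 = 287 and 0.328N_1 + N_2 = 236.
Substituting N_2 = 236 - 0.328N_1 into the first: N_1(1 - 0.392·0.328) = 287 - 0.392·236.
So N_1* = 194/0.871 = 223, and then N_2* = 236 - 0.328·223 = 163.

N_1* ≈ 223, N_2* ≈ 163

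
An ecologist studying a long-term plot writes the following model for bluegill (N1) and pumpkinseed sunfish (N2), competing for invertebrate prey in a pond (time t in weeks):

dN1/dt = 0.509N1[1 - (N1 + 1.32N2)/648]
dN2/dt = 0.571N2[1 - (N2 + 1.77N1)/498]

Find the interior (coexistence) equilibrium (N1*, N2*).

Setting both brackets to zero gives the nullclines N1 + 1.32N2 = 648 and 1.77N1 + N2 = 498.
Substituting N2 = 498 - 1.77N1 into the first: N1(1 - 1.32·1.77) = 648 - 1.32·498.
So N1* = -9.36/-1.34 = 7, and then N2* = 498 - 1.77·7 = 486.

N1* ≈ 7, N2* ≈ 486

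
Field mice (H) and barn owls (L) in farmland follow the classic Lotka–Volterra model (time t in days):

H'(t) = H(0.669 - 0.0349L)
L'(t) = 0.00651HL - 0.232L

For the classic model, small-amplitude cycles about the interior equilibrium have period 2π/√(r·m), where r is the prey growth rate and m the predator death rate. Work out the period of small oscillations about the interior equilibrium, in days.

T ≈ 15.9 days

Here r = 0.669 and m = 0.232, so r·m = 0.155.
ω = √0.155 = 0.394 per day, hence T = 2π/ω ≈ 15.9 days.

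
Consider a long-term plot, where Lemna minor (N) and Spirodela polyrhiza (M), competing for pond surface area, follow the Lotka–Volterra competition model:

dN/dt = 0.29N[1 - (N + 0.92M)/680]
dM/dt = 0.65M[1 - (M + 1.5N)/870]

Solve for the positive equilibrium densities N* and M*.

Setting both brackets to zero gives the nullclines N + 0.92M = 680 and 1.5N + M = 870.
Substituting M = 870 - 1.5N into the first: N(1 - 0.92·1.5) = 680 - 0.92·870.
So N* = -120/-0.38 = 317, and then M* = 870 - 1.5·317 = 395.

N* ≈ 317, M* ≈ 395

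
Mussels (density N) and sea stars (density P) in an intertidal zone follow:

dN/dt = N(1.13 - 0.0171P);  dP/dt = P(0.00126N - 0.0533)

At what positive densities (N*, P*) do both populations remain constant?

Set dP/dt = 0 with P > 0: 0.00126N - 0.0533 = 0, so N* = 0.0533/0.00126 = 42.3.
Set dN/dt = 0 with N > 0: 1.13 - 0.0171P = 0, so P* = 1.13/0.0171 = 66.1.

N* ≈ 42.3, P* ≈ 66.1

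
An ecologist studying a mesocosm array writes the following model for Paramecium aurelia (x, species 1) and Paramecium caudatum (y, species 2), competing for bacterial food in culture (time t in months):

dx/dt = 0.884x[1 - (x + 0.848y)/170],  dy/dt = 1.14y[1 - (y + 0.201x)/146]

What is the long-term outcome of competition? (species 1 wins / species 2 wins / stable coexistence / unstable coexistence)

Compare the nullcline intercepts: K1/α12 = 170/0.848 = 200 > K2 = 146; K2/α21 = 146/0.201 = 726 > K1 = 170.
Since both inequalities hold, each species can invade when rare, so the interior equilibrium is stable.

stable coexistence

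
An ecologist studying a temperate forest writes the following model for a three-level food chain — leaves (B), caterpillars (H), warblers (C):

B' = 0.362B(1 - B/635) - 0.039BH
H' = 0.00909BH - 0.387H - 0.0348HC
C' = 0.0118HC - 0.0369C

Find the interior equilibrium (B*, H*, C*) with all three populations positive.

B* ≈ 421, H* ≈ 3.13, C* ≈ 98.9

From dC/dt = 0: 0.0118H* = 0.0369, so H* = 3.13.
From dB/dt = 0: 0.362(1 - B*/635) = 0.039·3.13, giving B* = 635·(1 - 0.337) = 421.
From dH/dt = 0: 0.00909·421 - 0.387 = 0.0348C*, so C* = 3.44/0.0348 = 98.9.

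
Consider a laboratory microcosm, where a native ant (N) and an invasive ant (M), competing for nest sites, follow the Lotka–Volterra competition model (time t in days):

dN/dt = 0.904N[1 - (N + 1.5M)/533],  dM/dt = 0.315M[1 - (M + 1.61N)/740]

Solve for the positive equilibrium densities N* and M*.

Setting both brackets to zero gives the nullclines N + 1.5M = 533 and 1.61N + M = 740.
Substituting M = 740 - 1.61N into the first: N(1 - 1.5·1.61) = 533 - 1.5·740.
So N* = -577/-1.42 = 408, and then M* = 740 - 1.61·408 = 83.5.

N* ≈ 408, M* ≈ 83.5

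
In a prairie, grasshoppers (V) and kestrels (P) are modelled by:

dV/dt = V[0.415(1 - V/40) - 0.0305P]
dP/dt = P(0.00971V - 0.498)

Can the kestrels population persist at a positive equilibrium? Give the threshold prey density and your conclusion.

The predator equation gives dP/dt > 0 only when V > 0.498/0.00971 = 51.3.
Without the predator, V → K = 40. Since 40 < 51.3, the predator cannot invade.

Threshold V = 51.3; K < 51.3, so no, the predator goes extinct.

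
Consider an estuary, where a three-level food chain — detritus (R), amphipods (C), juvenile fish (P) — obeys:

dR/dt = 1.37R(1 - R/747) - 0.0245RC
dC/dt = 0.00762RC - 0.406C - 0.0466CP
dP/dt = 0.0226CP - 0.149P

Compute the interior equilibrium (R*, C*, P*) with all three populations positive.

From dP/dt = 0: 0.0226C* = 0.149, so C* = 6.59.
From dR/dt = 0: 1.37(1 - R*/747) = 0.0245·6.59, giving R* = 747·(1 - 0.118) = 659.
From dC/dt = 0: 0.00762·659 - 0.406 = 0.0466P*, so P* = 4.62/0.0466 = 99.

R* ≈ 659, C* ≈ 6.59, P* ≈ 99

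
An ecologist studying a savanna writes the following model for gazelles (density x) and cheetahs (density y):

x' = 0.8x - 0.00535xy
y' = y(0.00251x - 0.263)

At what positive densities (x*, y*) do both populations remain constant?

x* ≈ 105, y* ≈ 150

Set dy/dt = 0 with y > 0: 0.00251x - 0.263 = 0, so x* = 0.263/0.00251 = 105.
Set dx/dt = 0 with x > 0: 0.8 - 0.00535y = 0, so y* = 0.8/0.00535 = 150.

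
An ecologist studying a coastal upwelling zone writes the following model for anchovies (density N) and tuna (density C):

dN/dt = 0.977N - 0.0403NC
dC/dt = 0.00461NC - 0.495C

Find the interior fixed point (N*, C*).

Set dC/dt = 0 with C > 0: 0.00461N - 0.495 = 0, so N* = 0.495/0.00461 = 107.
Set dN/dt = 0 with N > 0: 0.977 - 0.0403C = 0, so C* = 0.977/0.0403 = 24.2.

N* ≈ 107, C* ≈ 24.2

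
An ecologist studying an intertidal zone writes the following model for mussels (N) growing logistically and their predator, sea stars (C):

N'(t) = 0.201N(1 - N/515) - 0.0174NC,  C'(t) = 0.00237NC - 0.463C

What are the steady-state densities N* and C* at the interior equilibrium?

N* ≈ 195, C* ≈ 7.17

From dC/dt = 0 with C > 0: 0.00237N* = 0.463, so N* = 195.
Substitute into dN/dt = 0: 0.201(1 - 195/515) = 0.0174C*.
The bracket is 0.621, giving C* = 0.125/0.0174 = 7.17.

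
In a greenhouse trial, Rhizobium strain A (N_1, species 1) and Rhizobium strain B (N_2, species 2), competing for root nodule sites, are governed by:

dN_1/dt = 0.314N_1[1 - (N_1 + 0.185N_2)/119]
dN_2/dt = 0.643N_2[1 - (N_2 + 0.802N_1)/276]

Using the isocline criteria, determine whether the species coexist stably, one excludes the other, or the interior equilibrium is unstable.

stable coexistence

Compare the nullcline intercepts: K1/α12 = 119/0.185 = 643 > K2 = 276; K2/α21 = 276/0.802 = 344 > K1 = 119.
Since both inequalities hold, each species can invade when rare, so the interior equilibrium is stable.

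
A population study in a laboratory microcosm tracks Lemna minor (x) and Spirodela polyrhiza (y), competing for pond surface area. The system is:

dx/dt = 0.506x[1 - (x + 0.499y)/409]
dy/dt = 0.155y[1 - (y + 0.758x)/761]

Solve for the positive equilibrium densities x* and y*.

Setting both brackets to zero gives the nullclines x + 0.499y = 409 and 0.758x + y = 761.
Substituting y = 761 - 0.758x into the first: x(1 - 0.499·0.758) = 409 - 0.499·761.
So x* = 29.3/0.622 = 47.1, and then y* = 761 - 0.758·47.1 = 725.

x* ≈ 47.1, y* ≈ 725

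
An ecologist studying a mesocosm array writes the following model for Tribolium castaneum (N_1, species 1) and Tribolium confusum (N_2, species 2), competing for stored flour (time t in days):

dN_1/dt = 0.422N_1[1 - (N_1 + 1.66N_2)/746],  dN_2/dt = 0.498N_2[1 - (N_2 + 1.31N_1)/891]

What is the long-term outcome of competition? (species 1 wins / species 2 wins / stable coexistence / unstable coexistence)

unstable coexistence (outcome depends on initial conditions)

Compare the nullcline intercepts: K1/α12 = 746/1.66 = 449 < K2 = 891; K2/α21 = 891/1.31 = 680 < K1 = 746.
Since both are reversed, neither can invade when rare; the interior point is a saddle.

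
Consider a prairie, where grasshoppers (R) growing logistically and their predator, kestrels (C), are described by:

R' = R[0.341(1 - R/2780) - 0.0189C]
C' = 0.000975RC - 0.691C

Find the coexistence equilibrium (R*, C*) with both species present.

R* ≈ 709, C* ≈ 13.4

From dC/dt = 0 with C > 0: 0.000975R* = 0.691, so R* = 709.
Substitute into dR/dt = 0: 0.341(1 - 709/2780) = 0.0189C*.
The bracket is 0.745, giving C* = 0.254/0.0189 = 13.4.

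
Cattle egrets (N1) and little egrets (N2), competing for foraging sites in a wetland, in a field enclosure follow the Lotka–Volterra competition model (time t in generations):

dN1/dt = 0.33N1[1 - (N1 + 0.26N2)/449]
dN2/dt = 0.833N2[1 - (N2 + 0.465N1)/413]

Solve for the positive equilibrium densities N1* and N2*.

Setting both brackets to zero gives the nullclines N1 + 0.26N2 = 449 and 0.465N1 + N2 = 413.
Substituting N2 = 413 - 0.465N1 into the first: N1(1 - 0.26·0.465) = 449 - 0.26·413.
So N1* = 342/0.879 = 389, and then N2* = 413 - 0.465·389 = 232.

N1* ≈ 389, N2* ≈ 232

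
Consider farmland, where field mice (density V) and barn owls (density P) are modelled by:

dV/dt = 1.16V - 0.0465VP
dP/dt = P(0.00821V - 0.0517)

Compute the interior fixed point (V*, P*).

V* ≈ 6.3, P* ≈ 24.9

Set dP/dt = 0 with P > 0: 0.00821V - 0.0517 = 0, so V* = 0.0517/0.00821 = 6.3.
Set dV/dt = 0 with V > 0: 1.16 - 0.0465P = 0, so P* = 1.16/0.0465 = 24.9.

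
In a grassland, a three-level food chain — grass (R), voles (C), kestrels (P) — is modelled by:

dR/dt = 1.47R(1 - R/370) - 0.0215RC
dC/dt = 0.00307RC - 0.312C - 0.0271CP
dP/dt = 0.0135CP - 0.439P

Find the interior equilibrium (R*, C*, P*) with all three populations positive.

R* ≈ 194, C* ≈ 32.5, P* ≈ 10.5

From dP/dt = 0: 0.0135C* = 0.439, so C* = 32.5.
From dR/dt = 0: 1.47(1 - R*/370) = 0.0215·32.5, giving R* = 370·(1 - 0.476) = 194.
From dC/dt = 0: 0.00307·194 - 0.312 = 0.0271P*, so P* = 0.284/0.0271 = 10.5.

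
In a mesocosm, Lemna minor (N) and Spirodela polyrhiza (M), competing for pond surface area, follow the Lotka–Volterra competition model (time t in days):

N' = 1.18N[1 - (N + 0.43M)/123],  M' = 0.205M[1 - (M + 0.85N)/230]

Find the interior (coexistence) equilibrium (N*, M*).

Setting both brackets to zero gives the nullclines N + 0.43M = 123 and 0.85N + M = 230.
Substituting M = 230 - 0.85N into the first: N(1 - 0.43·0.85) = 123 - 0.43·230.
So N* = 24.1/0.635 = 38, and then M* = 230 - 0.85·38 = 198.

N* ≈ 38, M* ≈ 198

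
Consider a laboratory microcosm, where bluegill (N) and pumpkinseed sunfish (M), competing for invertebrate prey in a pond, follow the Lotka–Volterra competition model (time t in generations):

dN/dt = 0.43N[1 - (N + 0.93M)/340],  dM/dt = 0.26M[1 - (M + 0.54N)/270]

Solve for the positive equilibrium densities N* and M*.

Setting both brackets to zero gives the nullclines N + 0.93M = 340 and 0.54N + M = 270.
Substituting M = 270 - 0.54N into the first: N(1 - 0.93·0.54) = 340 - 0.93·270.
So N* = 88.9/0.498 = 179, and then M* = 270 - 0.54·179 = 174.

N* ≈ 179, M* ≈ 174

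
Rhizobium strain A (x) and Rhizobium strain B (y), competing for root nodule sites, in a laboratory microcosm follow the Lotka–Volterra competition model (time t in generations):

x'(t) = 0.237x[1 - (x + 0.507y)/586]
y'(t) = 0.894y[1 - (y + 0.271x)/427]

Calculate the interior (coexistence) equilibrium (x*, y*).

Setting both brackets to zero gives the nullclines x + 0.507y = 586 and 0.271x + y = 427.
Substituting y = 427 - 0.271x into the first: x(1 - 0.507·0.271) = 586 - 0.507·427.
So x* = 370/0.863 = 428, and then y* = 427 - 0.271·428 = 311.

x* ≈ 428, y* ≈ 311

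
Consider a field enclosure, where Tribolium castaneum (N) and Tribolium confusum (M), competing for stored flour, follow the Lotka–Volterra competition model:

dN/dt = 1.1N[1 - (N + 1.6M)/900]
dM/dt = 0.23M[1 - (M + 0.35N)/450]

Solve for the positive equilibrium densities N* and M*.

N* ≈ 409, M* ≈ 307

Setting both brackets to zero gives the nullclines N + 1.6M = 900 and 0.35N + M = 450.
Substituting M = 450 - 0.35N into the first: N(1 - 1.6·0.35) = 900 - 1.6·450.
So N* = 180/0.44 = 409, and then M* = 450 - 0.35·409 = 307.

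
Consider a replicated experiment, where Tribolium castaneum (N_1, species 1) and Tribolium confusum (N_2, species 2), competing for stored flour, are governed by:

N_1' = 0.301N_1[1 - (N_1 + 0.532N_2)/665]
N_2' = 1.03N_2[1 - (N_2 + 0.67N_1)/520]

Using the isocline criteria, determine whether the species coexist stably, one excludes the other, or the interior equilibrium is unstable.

Compare the nullcline intercepts: K1/α12 = 665/0.532 = 1250 > K2 = 520; K2/α21 = 520/0.67 = 776 > K1 = 665.
Since both inequalities hold, each species can invade when rare, so the interior equilibrium is stable.

stable coexistence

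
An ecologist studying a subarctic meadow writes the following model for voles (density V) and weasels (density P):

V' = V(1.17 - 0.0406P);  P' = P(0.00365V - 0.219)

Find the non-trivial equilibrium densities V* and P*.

V* ≈ 60, P* ≈ 28.8

Set dP/dt = 0 with P > 0: 0.00365V - 0.219 = 0, so V* = 0.219/0.00365 = 60.
Set dV/dt = 0 with V > 0: 1.17 - 0.0406P = 0, so P* = 1.17/0.0406 = 28.8.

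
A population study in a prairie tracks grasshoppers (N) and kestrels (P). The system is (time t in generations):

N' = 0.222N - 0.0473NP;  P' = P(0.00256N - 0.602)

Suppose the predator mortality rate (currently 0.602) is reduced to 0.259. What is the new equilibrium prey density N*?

N* ≈ 101

At the interior fixed point, setting dP/dt = 0 with P > 0 fixes N* = (predator death rate)/(NP coefficient) — independent of the other coefficients.
With the change, N* = 0.259/0.00256 = 101; it falls from 235.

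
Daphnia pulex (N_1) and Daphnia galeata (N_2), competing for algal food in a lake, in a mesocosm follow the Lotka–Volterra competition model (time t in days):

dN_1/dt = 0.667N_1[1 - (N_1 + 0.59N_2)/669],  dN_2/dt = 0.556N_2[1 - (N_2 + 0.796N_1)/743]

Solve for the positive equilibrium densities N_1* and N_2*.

N_1* ≈ 435, N_2* ≈ 397

Setting both brackets to zero gives the nullclines N_1 + 0.59N_2 = 669 and 0.796N_1 + N_2 = 743.
Substituting N_2 = 743 - 0.796N_1 into the first: N_1(1 - 0.59·0.796) = 669 - 0.59·743.
So N_1* = 231/0.53 = 435, and then N_2* = 743 - 0.796·435 = 397.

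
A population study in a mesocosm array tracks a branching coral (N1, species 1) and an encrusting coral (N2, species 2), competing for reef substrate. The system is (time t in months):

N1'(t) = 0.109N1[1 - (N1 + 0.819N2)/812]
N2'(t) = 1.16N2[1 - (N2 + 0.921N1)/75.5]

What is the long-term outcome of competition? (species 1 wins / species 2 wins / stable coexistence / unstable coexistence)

Compare the nullcline intercepts: K1/α12 = 812/0.819 = 991 > K2 = 75.5; K2/α21 = 75.5/0.921 = 82 < K1 = 812.
Since the inequalities point opposite ways, species 1 can invade but species 2 cannot.

species 1 excludes species 2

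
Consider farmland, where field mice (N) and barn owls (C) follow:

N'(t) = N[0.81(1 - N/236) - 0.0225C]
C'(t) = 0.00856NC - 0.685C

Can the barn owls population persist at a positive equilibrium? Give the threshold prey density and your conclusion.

Threshold N = 80; K > 80, so yes, the predator persists.

The predator equation gives dC/dt > 0 only when N > 0.685/0.00856 = 80.
Without the predator, N → K = 236. Since 236 > 80, the predator can invade and persist.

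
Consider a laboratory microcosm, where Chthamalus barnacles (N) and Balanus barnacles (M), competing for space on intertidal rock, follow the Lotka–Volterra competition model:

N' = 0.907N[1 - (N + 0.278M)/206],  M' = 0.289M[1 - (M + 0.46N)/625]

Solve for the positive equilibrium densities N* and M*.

N* ≈ 37, M* ≈ 608

Setting both brackets to zero gives the nullclines N + 0.278M = 206 and 0.46N + M = 625.
Substituting M = 625 - 0.46N into the first: N(1 - 0.278·0.46) = 206 - 0.278·625.
So N* = 32.2/0.872 = 37, and then M* = 625 - 0.46·37 = 608.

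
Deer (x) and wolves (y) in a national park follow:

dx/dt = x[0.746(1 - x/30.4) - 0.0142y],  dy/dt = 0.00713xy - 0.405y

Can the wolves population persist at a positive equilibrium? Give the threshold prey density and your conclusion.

Threshold x = 56.8; K < 56.8, so no, the predator goes extinct.

The predator equation gives dy/dt > 0 only when x > 0.405/0.00713 = 56.8.
Without the predator, x → K = 30.4. Since 30.4 < 56.8, the predator cannot invade.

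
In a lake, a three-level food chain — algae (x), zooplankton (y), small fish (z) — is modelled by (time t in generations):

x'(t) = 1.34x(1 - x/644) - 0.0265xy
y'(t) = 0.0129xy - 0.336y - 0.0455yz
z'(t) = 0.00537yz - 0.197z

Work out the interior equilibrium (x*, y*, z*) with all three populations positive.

x* ≈ 177, y* ≈ 36.7, z* ≈ 42.7

From dz/dt = 0: 0.00537y* = 0.197, so y* = 36.7.
From dx/dt = 0: 1.34(1 - x*/644) = 0.0265·36.7, giving x* = 644·(1 - 0.725) = 177.
From dy/dt = 0: 0.0129·177 - 0.336 = 0.0455z*, so z* = 1.94/0.0455 = 42.7.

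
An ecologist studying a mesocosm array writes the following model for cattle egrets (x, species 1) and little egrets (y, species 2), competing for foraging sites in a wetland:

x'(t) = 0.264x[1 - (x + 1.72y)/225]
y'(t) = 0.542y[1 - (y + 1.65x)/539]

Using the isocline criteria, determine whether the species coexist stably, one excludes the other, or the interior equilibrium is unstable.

Compare the nullcline intercepts: K1/α12 = 225/1.72 = 131 < K2 = 539; K2/α21 = 539/1.65 = 327 > K1 = 225.
Since the inequalities point opposite ways, species 2 can invade but species 1 cannot.

species 2 excludes species 1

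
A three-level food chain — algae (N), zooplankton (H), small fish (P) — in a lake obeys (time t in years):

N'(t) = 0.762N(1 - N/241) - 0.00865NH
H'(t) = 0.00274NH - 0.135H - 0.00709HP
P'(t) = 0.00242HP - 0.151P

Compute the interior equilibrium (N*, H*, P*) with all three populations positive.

From dP/dt = 0: 0.00242H* = 0.151, so H* = 62.4.
From dN/dt = 0: 0.762(1 - N*/241) = 0.00865·62.4, giving N* = 241·(1 - 0.708) = 70.3.
From dH/dt = 0: 0.00274·70.3 - 0.135 = 0.00709P*, so P* = 0.0576/0.00709 = 8.13.

N* ≈ 70.3, H* ≈ 62.4, P* ≈ 8.13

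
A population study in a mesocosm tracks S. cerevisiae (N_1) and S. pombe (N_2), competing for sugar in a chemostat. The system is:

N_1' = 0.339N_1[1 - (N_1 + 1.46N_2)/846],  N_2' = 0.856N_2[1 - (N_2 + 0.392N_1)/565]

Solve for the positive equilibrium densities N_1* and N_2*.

N_1* ≈ 49.3, N_2* ≈ 546

Setting both brackets to zero gives the nullclines N_1 + 1.46N_2 = 846 and 0.392N_1 + N_2 = 565.
Substituting N_2 = 565 - 0.392N_1 into the first: N_1(1 - 1.46·0.392) = 846 - 1.46·565.
So N_1* = 21.1/0.428 = 49.3, and then N_2* = 565 - 0.392·49.3 = 546.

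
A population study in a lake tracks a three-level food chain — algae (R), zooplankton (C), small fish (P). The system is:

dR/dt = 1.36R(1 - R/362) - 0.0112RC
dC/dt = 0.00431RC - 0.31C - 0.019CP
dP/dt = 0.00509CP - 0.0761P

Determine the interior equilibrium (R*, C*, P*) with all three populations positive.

From dP/dt = 0: 0.00509C* = 0.0761, so C* = 15.
From dR/dt = 0: 1.36(1 - R*/362) = 0.0112·15, giving R* = 362·(1 - 0.123) = 317.
From dC/dt = 0: 0.00431·317 - 0.31 = 0.019P*, so P* = 1.06/0.019 = 55.7.

R* ≈ 317, C* ≈ 15, P* ≈ 55.7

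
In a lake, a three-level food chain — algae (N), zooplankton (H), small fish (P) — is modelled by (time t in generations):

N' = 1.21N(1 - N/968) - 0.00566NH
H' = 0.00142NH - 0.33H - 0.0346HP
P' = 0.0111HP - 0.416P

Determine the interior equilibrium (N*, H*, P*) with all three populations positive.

From dP/dt = 0: 0.0111H* = 0.416, so H* = 37.5.
From dN/dt = 0: 1.21(1 - N*/968) = 0.00566·37.5, giving N* = 968·(1 - 0.175) = 798.
From dH/dt = 0: 0.00142·798 - 0.33 = 0.0346P*, so P* = 0.804/0.0346 = 23.2.

N* ≈ 798, H* ≈ 37.5, P* ≈ 23.2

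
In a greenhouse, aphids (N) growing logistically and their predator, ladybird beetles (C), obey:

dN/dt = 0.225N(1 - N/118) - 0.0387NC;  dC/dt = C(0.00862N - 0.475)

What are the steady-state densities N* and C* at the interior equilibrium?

From dC/dt = 0 with C > 0: 0.00862N* = 0.475, so N* = 55.1.
Substitute into dN/dt = 0: 0.225(1 - 55.1/118) = 0.0387C*.
The bracket is 0.533, giving C* = 0.12/0.0387 = 3.1.

N* ≈ 55.1, C* ≈ 3.1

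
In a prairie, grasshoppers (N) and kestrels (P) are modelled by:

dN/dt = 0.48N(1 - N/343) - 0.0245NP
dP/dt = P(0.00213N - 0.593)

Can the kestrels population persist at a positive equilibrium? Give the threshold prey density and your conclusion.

The predator equation gives dP/dt > 0 only when N > 0.593/0.00213 = 278.
Without the predator, N → K = 343. Since 343 > 278, the predator can invade and persist.

Threshold N = 278; K > 278, so yes, the predator persists.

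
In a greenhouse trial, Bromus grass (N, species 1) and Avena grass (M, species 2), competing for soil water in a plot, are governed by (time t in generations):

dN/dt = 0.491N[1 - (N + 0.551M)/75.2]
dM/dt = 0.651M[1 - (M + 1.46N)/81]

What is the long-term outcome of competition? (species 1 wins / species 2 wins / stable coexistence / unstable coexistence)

species 1 excludes species 2

Compare the nullcline intercepts: K1/α12 = 75.2/0.551 = 136 > K2 = 81; K2/α21 = 81/1.46 = 55.5 < K1 = 75.2.
Since the inequalities point opposite ways, species 1 can invade but species 2 cannot.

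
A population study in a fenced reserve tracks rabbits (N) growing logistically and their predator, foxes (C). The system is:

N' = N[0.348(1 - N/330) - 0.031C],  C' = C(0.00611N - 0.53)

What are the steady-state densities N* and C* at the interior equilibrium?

From dC/dt = 0 with C > 0: 0.00611N* = 0.53, so N* = 86.7.
Substitute into dN/dt = 0: 0.348(1 - 86.7/330) = 0.031C*.
The bracket is 0.737, giving C* = 0.257/0.031 = 8.28.

N* ≈ 86.7, C* ≈ 8.28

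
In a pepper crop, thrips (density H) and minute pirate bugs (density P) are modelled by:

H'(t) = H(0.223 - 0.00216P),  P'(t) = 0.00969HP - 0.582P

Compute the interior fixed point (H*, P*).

H* ≈ 60.1, P* ≈ 103

Set dP/dt = 0 with P > 0: 0.00969H - 0.582 = 0, so H* = 0.582/0.00969 = 60.1.
Set dH/dt = 0 with H > 0: 0.223 - 0.00216P = 0, so P* = 0.223/0.00216 = 103.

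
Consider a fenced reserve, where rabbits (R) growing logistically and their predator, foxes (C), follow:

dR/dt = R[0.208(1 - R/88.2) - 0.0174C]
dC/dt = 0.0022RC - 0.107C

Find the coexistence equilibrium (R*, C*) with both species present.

From dC/dt = 0 with C > 0: 0.0022R* = 0.107, so R* = 48.6.
Substitute into dR/dt = 0: 0.208(1 - 48.6/88.2) = 0.0174C*.
The bracket is 0.449, giving C* = 0.0933/0.0174 = 5.36.

R* ≈ 48.6, C* ≈ 5.36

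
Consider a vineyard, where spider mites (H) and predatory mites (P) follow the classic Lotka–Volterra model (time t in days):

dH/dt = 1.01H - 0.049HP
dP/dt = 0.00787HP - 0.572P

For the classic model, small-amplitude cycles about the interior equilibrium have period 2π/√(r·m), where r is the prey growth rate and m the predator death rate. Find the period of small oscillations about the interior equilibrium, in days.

T ≈ 8.27 days

Here r = 1.01 and m = 0.572, so r·m = 0.578.
ω = √0.578 = 0.76 per day, hence T = 2π/ω ≈ 8.27 days.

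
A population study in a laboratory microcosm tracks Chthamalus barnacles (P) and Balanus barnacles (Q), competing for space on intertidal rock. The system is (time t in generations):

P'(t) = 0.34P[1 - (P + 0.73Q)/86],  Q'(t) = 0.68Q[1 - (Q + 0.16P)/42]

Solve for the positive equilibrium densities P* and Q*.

Setting both brackets to zero gives the nullclines P + 0.73Q = 86 and 0.16P + Q = 42.
Substituting Q = 42 - 0.16P into the first: P(1 - 0.73·0.16) = 86 - 0.73·42.
So P* = 55.3/0.883 = 62.7, and then Q* = 42 - 0.16·62.7 = 32.

P* ≈ 62.7, Q* ≈ 32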